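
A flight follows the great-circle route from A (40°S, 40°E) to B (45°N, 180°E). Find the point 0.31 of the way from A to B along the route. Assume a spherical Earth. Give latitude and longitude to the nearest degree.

The haversine formula gives a central angle δ ≈ 2.625 rad (150.4°) between the endpoints.
Interpolate at f = 0.31 with slerp weights a = sin((1−f)δ)/sin δ ≈ 1.966, b = sin(fδ)/sin δ ≈ 1.471.
p = a·p₁ + b·p₂ ≈ (0.113, 0.968, -0.223); φ = arcsin(p_z) ≈ -12.91°, λ = atan2(p_y, p_x) ≈ 83.32°.

≈ (13°S, 83°E)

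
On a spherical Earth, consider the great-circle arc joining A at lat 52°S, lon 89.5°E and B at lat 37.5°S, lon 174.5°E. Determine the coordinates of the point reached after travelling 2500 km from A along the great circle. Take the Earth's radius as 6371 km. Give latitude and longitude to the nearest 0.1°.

Write both endpoints as unit vectors p₁, p₂ with components (cos φ cos λ, cos φ sin λ, sin φ).
The central angle between the endpoints is δ = arccos(p₁·p₂) ≈ 1.021 rad (58.5°). The total great-circle distance is δ·R ≈ 1.021 × 6371 ≈ 6507 km, so the target fraction is f = 2500/6507 ≈ 0.384.
Interpolate at f ≈ 0.384 with slerp weights a = sin((1−f)δ)/sin δ ≈ 0.690, b = sin(fδ)/sin δ ≈ 0.448.
p = a·p₁ + b·p₂ ≈ (-0.350, 0.459, -0.817); φ = arcsin(p_z) ≈ -54.74°, λ = atan2(p_y, p_x) ≈ 127.37°.

≈ lat 54.7°S, lon 127.4°E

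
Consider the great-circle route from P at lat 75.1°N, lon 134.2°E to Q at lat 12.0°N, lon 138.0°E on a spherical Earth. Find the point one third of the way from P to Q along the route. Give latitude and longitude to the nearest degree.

Write both endpoints as unit vectors p₁, p₂ with components (cos φ cos λ, cos φ sin λ, sin φ).
The central angle between the endpoints is δ = arccos(p₁·p₂) ≈ 1.102 rad (63.1°).
Interpolate at f = 1/3 with slerp weights a = sin((1−f)δ)/sin δ ≈ 0.751, b = sin(fδ)/sin δ ≈ 0.403.
p = a·p₁ + b·p₂ ≈ (-0.427, 0.402, 0.810); φ = arcsin(p_z) ≈ 54.08°, λ = atan2(p_y, p_x) ≈ 136.75°.

≈ lat 54°N, lon 137°E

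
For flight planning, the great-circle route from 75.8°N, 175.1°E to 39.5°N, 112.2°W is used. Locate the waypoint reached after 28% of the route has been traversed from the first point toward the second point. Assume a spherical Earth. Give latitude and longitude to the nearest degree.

≈ 70°N, 143°W

The haversine formula gives a central angle δ ≈ 0.833 rad (47.7°) between the endpoints.
Interpolate at f = 0.28 with slerp weights a = sin((1−f)δ)/sin δ ≈ 0.763, b = sin(fδ)/sin δ ≈ 0.312.
p = a·p₁ + b·p₂ ≈ (-0.277, -0.207, 0.938); φ = arcsin(p_z) ≈ 69.74°, λ = atan2(p_y, p_x) ≈ -143.26°.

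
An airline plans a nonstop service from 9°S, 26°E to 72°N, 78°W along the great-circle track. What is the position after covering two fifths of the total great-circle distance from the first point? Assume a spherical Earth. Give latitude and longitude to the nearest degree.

≈ 30°N, 12°E

The haversine formula gives a central angle δ ≈ 1.795 rad (102.9°) between the endpoints.
Interpolate at f = 2/5 with slerp weights a = sin((1−f)δ)/sin δ ≈ 0.903, b = sin(fδ)/sin δ ≈ 0.675.
p = a·p₁ + b·p₂ ≈ (0.845, 0.187, 0.501); φ = arcsin(p_z) ≈ 30.04°, λ = atan2(p_y, p_x) ≈ 12.48°.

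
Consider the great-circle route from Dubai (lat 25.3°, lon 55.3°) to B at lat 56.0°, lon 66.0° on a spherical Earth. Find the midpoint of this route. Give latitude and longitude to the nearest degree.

Write both endpoints as unit vectors p₁, p₂ with components (cos φ cos λ, cos φ sin λ, sin φ).
The central angle between the endpoints is δ = arccos(p₁·p₂) ≈ 0.553 rad (31.7°).
Interpolate at f = 1/2 with slerp weights a = sin((1−f)δ)/sin δ ≈ 0.520, b = sin(fδ)/sin δ ≈ 0.520.
p = a·p₁ + b·p₂ ≈ (0.386, 0.652, 0.653); φ = arcsin(p_z) ≈ 40.77°, λ = atan2(p_y, p_x) ≈ 59.39°.

≈ lat 41°, lon 59°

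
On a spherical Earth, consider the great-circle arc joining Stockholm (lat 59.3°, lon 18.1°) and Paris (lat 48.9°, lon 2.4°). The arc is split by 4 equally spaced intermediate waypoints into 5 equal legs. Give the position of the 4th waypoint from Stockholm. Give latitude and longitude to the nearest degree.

Convert each endpoint to a unit vector on the sphere (x = cos φ cos λ, y = cos φ sin λ, z = sin φ).
The central angle between the endpoints is δ = arccos(p₁·p₂) ≈ 0.241 rad (13.8°).
Interpolate at f = 4/5 with slerp weights a = sin((1−f)δ)/sin δ ≈ 0.202, b = sin(fδ)/sin δ ≈ 0.803.
p = a·p₁ + b·p₂ ≈ (0.625, 0.054, 0.779); φ = arcsin(p_z) ≈ 51.13°, λ = atan2(p_y, p_x) ≈ 4.95°.

≈ lat 51°, lon 5°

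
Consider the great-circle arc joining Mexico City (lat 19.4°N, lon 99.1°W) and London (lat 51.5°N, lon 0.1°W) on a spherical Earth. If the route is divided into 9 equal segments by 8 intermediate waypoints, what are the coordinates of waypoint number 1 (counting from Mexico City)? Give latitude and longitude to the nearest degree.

≈ lat 26°N, lon 93°W

Convert each endpoint to a unit vector on the sphere (x = cos φ cos λ, y = cos φ sin λ, z = sin φ).
The central angle between the endpoints is δ = arccos(p₁·p₂) ≈ 1.402 rad (80.3°).
Interpolate at f = 1/9 with slerp weights a = sin((1−f)δ)/sin δ ≈ 0.961, b = sin(fδ)/sin δ ≈ 0.157.
p = a·p₁ + b·p₂ ≈ (-0.045, -0.896, 0.443); φ = arcsin(p_z) ≈ 26.26°, λ = atan2(p_y, p_x) ≈ -92.91°.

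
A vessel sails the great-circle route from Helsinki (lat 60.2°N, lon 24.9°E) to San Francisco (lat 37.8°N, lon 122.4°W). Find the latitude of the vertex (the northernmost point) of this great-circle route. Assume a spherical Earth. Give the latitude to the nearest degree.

≈ 77°N

The great circle lies in the plane with unit normal n̂ = (p₁ × p₂)/|p₁ × p₂|.
Here n̂_z ≈ -0.217; the vertex latitude is φ_max = arccos|n̂_z| ≈ 77.5°.
Check via Clairaut: cos φ_max = |cos φ₁| · sin C = cos(60.2°)·sin(25.8°) ≈ 0.217, again giving ≈ 77.5°.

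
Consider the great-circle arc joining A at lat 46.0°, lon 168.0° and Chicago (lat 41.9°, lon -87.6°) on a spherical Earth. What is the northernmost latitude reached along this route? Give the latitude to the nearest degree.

The great circle lies in the plane with unit normal n̂ = (p₁ × p₂)/|p₁ × p₂|.
Here n̂_z ≈ +0.535; the vertex latitude is φ_max = arccos|n̂_z| ≈ 57.7°.
Check via Clairaut: cos φ_max = |cos φ₁| · sin C = cos(46.0°)·sin(50.4°) ≈ 0.535, again giving ≈ 57.7°.

≈ 58°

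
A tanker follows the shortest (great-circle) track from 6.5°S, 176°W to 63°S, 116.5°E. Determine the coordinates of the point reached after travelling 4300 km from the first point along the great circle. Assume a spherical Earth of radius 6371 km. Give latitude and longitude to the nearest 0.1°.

≈ 40.3°S, 163.1°E

Convert each endpoint to a unit vector on the sphere (x = cos φ cos λ, y = cos φ sin λ, z = sin φ).
The central angle between the endpoints is δ = arccos(p₁·p₂) ≈ 1.294 rad (74.1°). The total great-circle distance is δ·R ≈ 1.294 × 6371 ≈ 8243 km, so the target fraction is f = 4300/8243 ≈ 0.522.
Interpolate at f ≈ 0.522 with slerp weights a = sin((1−f)δ)/sin δ ≈ 0.603, b = sin(fδ)/sin δ ≈ 0.650.
p = a·p₁ + b·p₂ ≈ (-0.729, 0.222, -0.647); φ = arcsin(p_z) ≈ -40.32°, λ = atan2(p_y, p_x) ≈ 163.06°.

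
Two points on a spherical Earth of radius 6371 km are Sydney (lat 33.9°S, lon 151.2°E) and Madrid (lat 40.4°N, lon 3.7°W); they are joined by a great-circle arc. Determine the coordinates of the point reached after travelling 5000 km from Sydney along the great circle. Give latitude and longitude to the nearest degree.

Write both endpoints as unit vectors p₁, p₂ with components (cos φ cos λ, cos φ sin λ, sin φ).
The central angle between the endpoints is δ = arccos(p₁·p₂) ≈ 2.776 rad (159.0°). The total great-circle distance is δ·R ≈ 2.776 × 6371 ≈ 17685 km, so the target fraction is f = 5000/17685 ≈ 0.283.
Interpolate at f ≈ 0.283 with slerp weights a = sin((1−f)δ)/sin δ ≈ 2.553, b = sin(fδ)/sin δ ≈ 1.976.
p = a·p₁ + b·p₂ ≈ (-0.355, 0.924, -0.143); φ = arcsin(p_z) ≈ -8.23°, λ = atan2(p_y, p_x) ≈ 111.03°.

≈ lat 8°S, lon 111°E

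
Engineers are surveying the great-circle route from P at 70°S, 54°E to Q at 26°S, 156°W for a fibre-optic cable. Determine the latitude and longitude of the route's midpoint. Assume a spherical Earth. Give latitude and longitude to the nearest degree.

≈ 66°S, 172°W

Write both endpoints as unit vectors p₁, p₂ with components (cos φ cos λ, cos φ sin λ, sin φ).
The central angle between the endpoints is δ = arccos(p₁·p₂) ≈ 1.425 rad (81.6°).
Interpolate at f = 1/2 with slerp weights a = sin((1−f)δ)/sin δ ≈ 0.661, b = sin(fδ)/sin δ ≈ 0.661.
p = a·p₁ + b·p₂ ≈ (-0.410, -0.059, -0.910); φ = arcsin(p_z) ≈ -65.56°, λ = atan2(p_y, p_x) ≈ -171.84°.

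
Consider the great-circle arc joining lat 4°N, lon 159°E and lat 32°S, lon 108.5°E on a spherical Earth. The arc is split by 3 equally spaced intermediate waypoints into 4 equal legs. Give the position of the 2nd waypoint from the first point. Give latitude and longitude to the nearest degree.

≈ lat 15°S, lon 136°E

Convert each endpoint to a unit vector on the sphere (x = cos φ cos λ, y = cos φ sin λ, z = sin φ).
The central angle between the endpoints is δ = arccos(p₁·p₂) ≈ 1.046 rad (59.9°).
Interpolate at f = 2/4 with slerp weights a = sin((1−f)δ)/sin δ ≈ 0.577, b = sin(fδ)/sin δ ≈ 0.577.
p = a·p₁ + b·p₂ ≈ (-0.693, 0.670, -0.266); φ = arcsin(p_z) ≈ -15.40°, λ = atan2(p_y, p_x) ≈ 135.94°.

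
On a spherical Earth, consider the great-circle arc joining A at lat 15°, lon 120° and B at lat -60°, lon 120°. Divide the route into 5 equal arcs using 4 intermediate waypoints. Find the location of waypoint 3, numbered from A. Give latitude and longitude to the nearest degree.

≈ lat -30°, lon 120°

Convert each endpoint to a unit vector on the sphere (x = cos φ cos λ, y = cos φ sin λ, z = sin φ).
The central angle between the endpoints is δ = arccos(p₁·p₂) ≈ 1.309 rad (75.0°).
Interpolate at f = 3/5 with slerp weights a = sin((1−f)δ)/sin δ ≈ 0.518, b = sin(fδ)/sin δ ≈ 0.732.
p = a·p₁ + b·p₂ ≈ (-0.433, 0.750, -0.500); φ = arcsin(p_z) ≈ -30.00°, λ = atan2(p_y, p_x) ≈ 120.00°.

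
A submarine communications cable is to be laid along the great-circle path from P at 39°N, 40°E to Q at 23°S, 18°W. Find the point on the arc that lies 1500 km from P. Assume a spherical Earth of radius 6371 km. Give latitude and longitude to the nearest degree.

≈ 30°N, 28°E

The haversine formula gives a central angle δ ≈ 1.437 rad (82.3°) between the endpoints. The total great-circle distance is δ·R ≈ 1.437 × 6371 ≈ 9156 km, so the target fraction is f = 1500/9156 ≈ 0.164.
Interpolate at f ≈ 0.164 with slerp weights a = sin((1−f)δ)/sin δ ≈ 0.941, b = sin(fδ)/sin δ ≈ 0.235.
p = a·p₁ + b·p₂ ≈ (0.766, 0.403, 0.500); φ = arcsin(p_z) ≈ 30.02°, λ = atan2(p_y, p_x) ≈ 27.75°.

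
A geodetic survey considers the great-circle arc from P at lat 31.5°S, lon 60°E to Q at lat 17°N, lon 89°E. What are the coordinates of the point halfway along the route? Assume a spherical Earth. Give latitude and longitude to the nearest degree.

≈ lat 7°S, lon 75°E

Write both endpoints as unit vectors p₁, p₂ with components (cos φ cos λ, cos φ sin λ, sin φ).
The central angle between the endpoints is δ = arccos(p₁·p₂) ≈ 0.976 rad (55.9°).
Interpolate at f = 1/2 with slerp weights a = sin((1−f)δ)/sin δ ≈ 0.566, b = sin(fδ)/sin δ ≈ 0.566.
p = a·p₁ + b·p₂ ≈ (0.251, 0.959, -0.130); φ = arcsin(p_z) ≈ -7.49°, λ = atan2(p_y, p_x) ≈ 75.35°.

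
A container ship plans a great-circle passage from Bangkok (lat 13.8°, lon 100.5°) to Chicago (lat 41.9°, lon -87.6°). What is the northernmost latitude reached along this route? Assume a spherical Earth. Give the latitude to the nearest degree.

The great circle lies in the plane with unit normal n̂ = (p₁ × p₂)/|p₁ × p₂|.
Here n̂_z ≈ +0.123; the vertex latitude is φ_max = arccos|n̂_z| ≈ 83.0°.
Check via Clairaut: cos φ_max = |cos φ₁| · sin C = cos(13.8°)·sin(7.3°) ≈ 0.123, again giving ≈ 83.0°.

≈ 83°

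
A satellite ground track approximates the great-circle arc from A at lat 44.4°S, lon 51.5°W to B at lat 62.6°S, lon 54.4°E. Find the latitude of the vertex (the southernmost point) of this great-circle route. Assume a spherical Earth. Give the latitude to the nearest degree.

The great circle lies in the plane with unit normal n̂ = (p₁ × p₂)/|p₁ × p₂|.
Here n̂_z ≈ +0.373; the vertex latitude is φ_max = arccos|n̂_z| ≈ 68.1°.
Check via Clairaut: cos φ_max = |cos φ₁| · sin C = cos(44.4°)·sin(148.5°) ≈ 0.373, again giving ≈ 68.1°.

≈ 68°S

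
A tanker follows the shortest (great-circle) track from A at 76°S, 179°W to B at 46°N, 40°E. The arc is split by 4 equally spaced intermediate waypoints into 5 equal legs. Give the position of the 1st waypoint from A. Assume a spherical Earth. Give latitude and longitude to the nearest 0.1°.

≈ 67.0°S, 78.5°E

Write both endpoints as unit vectors p₁, p₂ with components (cos φ cos λ, cos φ sin λ, sin φ).
The central angle between the endpoints is δ = arccos(p₁·p₂) ≈ 2.547 rad (146.0°).
Interpolate at f = 1/5 with slerp weights a = sin((1−f)δ)/sin δ ≈ 1.595, b = sin(fδ)/sin δ ≈ 0.871.
p = a·p₁ + b·p₂ ≈ (0.078, 0.382, -0.921); φ = arcsin(p_z) ≈ -67.04°, λ = atan2(p_y, p_x) ≈ 78.50°.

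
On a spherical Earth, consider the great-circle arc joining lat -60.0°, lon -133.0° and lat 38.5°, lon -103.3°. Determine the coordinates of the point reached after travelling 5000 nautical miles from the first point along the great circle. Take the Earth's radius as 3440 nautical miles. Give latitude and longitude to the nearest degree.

≈ lat 21°, lon -108°

Convert each endpoint to a unit vector on the sphere (x = cos φ cos λ, y = cos φ sin λ, z = sin φ).
The central angle between the endpoints is δ = arccos(p₁·p₂) ≈ 1.771 rad (101.5°). The total great-circle distance is δ·R ≈ 1.771 × 3440 ≈ 6093 nmi, so the target fraction is f = 5000/6093 ≈ 0.821.
Interpolate at f ≈ 0.821 with slerp weights a = sin((1−f)δ)/sin δ ≈ 0.319, b = sin(fδ)/sin δ ≈ 1.013.
p = a·p₁ + b·p₂ ≈ (-0.291, -0.888, 0.355); φ = arcsin(p_z) ≈ 20.77°, λ = atan2(p_y, p_x) ≈ -108.15°.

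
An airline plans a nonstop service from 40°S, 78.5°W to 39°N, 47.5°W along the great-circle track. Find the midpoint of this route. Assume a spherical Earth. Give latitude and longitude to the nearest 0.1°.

Write both endpoints as unit vectors p₁, p₂ with components (cos φ cos λ, cos φ sin λ, sin φ).
The central angle between the endpoints is δ = arccos(p₁·p₂) ≈ 1.465 rad (83.9°).
Interpolate at f = 1/2 with slerp weights a = sin((1−f)δ)/sin δ ≈ 0.672, b = sin(fδ)/sin δ ≈ 0.672.
p = a·p₁ + b·p₂ ≈ (0.456, -0.890, -0.009); φ = arcsin(p_z) ≈ -0.52°, λ = atan2(p_y, p_x) ≈ -62.89°.

≈ 0.5°S, 62.9°W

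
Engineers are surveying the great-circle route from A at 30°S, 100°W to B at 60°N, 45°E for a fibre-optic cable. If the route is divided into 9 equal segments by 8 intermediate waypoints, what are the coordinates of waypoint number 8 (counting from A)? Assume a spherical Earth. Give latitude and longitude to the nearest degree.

Write both endpoints as unit vectors p₁, p₂ with components (cos φ cos λ, cos φ sin λ, sin φ).
The central angle between the endpoints is δ = arccos(p₁·p₂) ≈ 2.478 rad (142.0°).
Interpolate at f = 8/9 with slerp weights a = sin((1−f)δ)/sin δ ≈ 0.441, b = sin(fδ)/sin δ ≈ 1.310.
p = a·p₁ + b·p₂ ≈ (0.397, 0.087, 0.914); φ = arcsin(p_z) ≈ 66.04°, λ = atan2(p_y, p_x) ≈ 12.34°.

≈ 66°N, 12°E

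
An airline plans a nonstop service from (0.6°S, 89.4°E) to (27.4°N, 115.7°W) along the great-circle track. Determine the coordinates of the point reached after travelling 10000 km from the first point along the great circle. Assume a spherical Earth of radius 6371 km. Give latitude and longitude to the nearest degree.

Write both endpoints as unit vectors p₁, p₂ with components (cos φ cos λ, cos φ sin λ, sin φ).
The central angle between the endpoints is δ = arccos(p₁·p₂) ≈ 2.513 rad (144.0°). The total great-circle distance is δ·R ≈ 2.513 × 6371 ≈ 16009 km, so the target fraction is f = 10000/16009 ≈ 0.625.
Interpolate at f ≈ 0.625 with slerp weights a = sin((1−f)δ)/sin δ ≈ 1.376, b = sin(fδ)/sin δ ≈ 1.700.
p = a·p₁ + b·p₂ ≈ (-0.640, 0.016, 0.768); φ = arcsin(p_z) ≈ 50.18°, λ = atan2(p_y, p_x) ≈ 178.57°.

≈ (50°N, 179°E)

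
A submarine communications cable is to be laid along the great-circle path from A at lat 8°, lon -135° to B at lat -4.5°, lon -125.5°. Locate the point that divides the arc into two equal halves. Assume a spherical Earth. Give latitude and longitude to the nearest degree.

Convert each endpoint to a unit vector on the sphere (x = cos φ cos λ, y = cos φ sin λ, z = sin φ).
The central angle between the endpoints is δ = arccos(p₁·p₂) ≈ 0.274 rad (15.7°).
Interpolate at f = 1/2 with slerp weights a = sin((1−f)δ)/sin δ ≈ 0.505, b = sin(fδ)/sin δ ≈ 0.505.
p = a·p₁ + b·p₂ ≈ (-0.646, -0.763, 0.031); φ = arcsin(p_z) ≈ 1.76°, λ = atan2(p_y, p_x) ≈ -130.23°.

≈ lat 2°, lon -130°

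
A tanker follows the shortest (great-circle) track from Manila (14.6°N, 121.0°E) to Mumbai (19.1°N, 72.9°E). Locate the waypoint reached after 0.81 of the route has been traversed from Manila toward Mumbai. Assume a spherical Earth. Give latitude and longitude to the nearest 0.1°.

Convert each endpoint to a unit vector on the sphere (x = cos φ cos λ, y = cos φ sin λ, z = sin φ).
The central angle between the endpoints is δ = arccos(p₁·p₂) ≈ 0.805 rad (46.1°).
Interpolate at f = 0.81 with slerp weights a = sin((1−f)δ)/sin δ ≈ 0.211, b = sin(fδ)/sin δ ≈ 0.842.
p = a·p₁ + b·p₂ ≈ (0.129, 0.936, 0.329); φ = arcsin(p_z) ≈ 19.19°, λ = atan2(p_y, p_x) ≈ 82.18°.

≈ 19.2°N, 82.2°E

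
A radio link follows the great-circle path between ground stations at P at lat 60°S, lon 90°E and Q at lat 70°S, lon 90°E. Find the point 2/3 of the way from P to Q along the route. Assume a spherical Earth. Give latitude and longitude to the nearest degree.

≈ lat 67°S, lon 90°E

Write both endpoints as unit vectors p₁, p₂ with components (cos φ cos λ, cos φ sin λ, sin φ).
The central angle between the endpoints is δ = arccos(p₁·p₂) ≈ 0.175 rad (10.0°).
Interpolate at f = 2/3 with slerp weights a = sin((1−f)δ)/sin δ ≈ 0.335, b = sin(fδ)/sin δ ≈ 0.669.
p = a·p₁ + b·p₂ ≈ (0.000, 0.396, -0.918); φ = arcsin(p_z) ≈ -66.67°, λ = atan2(p_y, p_x) ≈ 90.00°.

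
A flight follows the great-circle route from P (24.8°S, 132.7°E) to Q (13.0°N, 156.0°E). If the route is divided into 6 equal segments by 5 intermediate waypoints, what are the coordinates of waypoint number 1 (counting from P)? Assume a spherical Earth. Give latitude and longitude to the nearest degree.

≈ (19°S, 137°E)

Convert each endpoint to a unit vector on the sphere (x = cos φ cos λ, y = cos φ sin λ, z = sin φ).
The central angle between the endpoints is δ = arccos(p₁·p₂) ≈ 0.770 rad (44.1°).
Interpolate at f = 1/6 with slerp weights a = sin((1−f)δ)/sin δ ≈ 0.860, b = sin(fδ)/sin δ ≈ 0.184.
p = a·p₁ + b·p₂ ≈ (-0.693, 0.646, -0.319); φ = arcsin(p_z) ≈ -18.62°, λ = atan2(p_y, p_x) ≈ 136.99°.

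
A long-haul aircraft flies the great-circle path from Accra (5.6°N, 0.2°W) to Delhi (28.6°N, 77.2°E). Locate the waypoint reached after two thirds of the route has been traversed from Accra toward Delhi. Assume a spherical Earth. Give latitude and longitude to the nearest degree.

The haversine formula gives a central angle δ ≈ 1.331 rad (76.3°) between the endpoints.
Interpolate at f = 2/3 with slerp weights a = sin((1−f)δ)/sin δ ≈ 0.442, b = sin(fδ)/sin δ ≈ 0.798.
p = a·p₁ + b·p₂ ≈ (0.595, 0.682, 0.425); φ = arcsin(p_z) ≈ 25.17°, λ = atan2(p_y, p_x) ≈ 48.89°.

≈ (25°N, 49°E)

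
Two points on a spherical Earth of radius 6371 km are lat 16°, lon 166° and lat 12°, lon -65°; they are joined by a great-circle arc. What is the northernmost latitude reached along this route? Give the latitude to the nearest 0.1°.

≈ 30.2°

The great circle lies in the plane with unit normal n̂ = (p₁ × p₂)/|p₁ × p₂|.
Here n̂_z ≈ +0.865; the vertex latitude is φ_max = arccos|n̂_z| ≈ 30.2°.
Check via Clairaut: cos φ_max = |cos φ₁| · sin C = cos(16.0°)·sin(64.1°) ≈ 0.865, again giving ≈ 30.2°.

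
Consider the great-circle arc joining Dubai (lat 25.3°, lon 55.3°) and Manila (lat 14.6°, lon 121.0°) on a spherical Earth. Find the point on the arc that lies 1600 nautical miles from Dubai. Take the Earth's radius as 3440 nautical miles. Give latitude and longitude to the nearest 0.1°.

≈ lat 24.1°, lon 84.7°

Write both endpoints as unit vectors p₁, p₂ with components (cos φ cos λ, cos φ sin λ, sin φ).
The central angle between the endpoints is δ = arccos(p₁·p₂) ≈ 1.084 rad (62.1°). The total great-circle distance is δ·R ≈ 1.084 × 3440 ≈ 3729 nmi, so the target fraction is f = 1600/3729 ≈ 0.429.
Interpolate at f ≈ 0.429 with slerp weights a = sin((1−f)δ)/sin δ ≈ 0.656, b = sin(fδ)/sin δ ≈ 0.507.
p = a·p₁ + b·p₂ ≈ (0.085, 0.909, 0.408); φ = arcsin(p_z) ≈ 24.11°, λ = atan2(p_y, p_x) ≈ 84.66°.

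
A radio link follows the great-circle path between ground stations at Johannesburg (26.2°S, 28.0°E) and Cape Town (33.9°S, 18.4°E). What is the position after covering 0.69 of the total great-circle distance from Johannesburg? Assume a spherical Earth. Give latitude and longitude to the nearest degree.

≈ (32°S, 22°E)

Write both endpoints as unit vectors p₁, p₂ with components (cos φ cos λ, cos φ sin λ, sin φ).
The central angle between the endpoints is δ = arccos(p₁·p₂) ≈ 0.198 rad (11.3°).
Interpolate at f = 0.69 with slerp weights a = sin((1−f)δ)/sin δ ≈ 0.312, b = sin(fδ)/sin δ ≈ 0.692.
p = a·p₁ + b·p₂ ≈ (0.792, 0.313, -0.524); φ = arcsin(p_z) ≈ -31.59°, λ = atan2(p_y, p_x) ≈ 21.54°.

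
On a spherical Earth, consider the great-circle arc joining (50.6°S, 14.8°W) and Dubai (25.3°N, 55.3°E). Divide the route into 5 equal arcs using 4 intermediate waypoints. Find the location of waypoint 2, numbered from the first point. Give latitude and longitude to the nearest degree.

Write both endpoints as unit vectors p₁, p₂ with components (cos φ cos λ, cos φ sin λ, sin φ).
The central angle between the endpoints is δ = arccos(p₁·p₂) ≈ 1.706 rad (97.8°).
Interpolate at f = 2/5 with slerp weights a = sin((1−f)δ)/sin δ ≈ 0.862, b = sin(fδ)/sin δ ≈ 0.637.
p = a·p₁ + b·p₂ ≈ (0.857, 0.333, -0.394); φ = arcsin(p_z) ≈ -23.20°, λ = atan2(p_y, p_x) ≈ 21.27°.

≈ (23°S, 21°E)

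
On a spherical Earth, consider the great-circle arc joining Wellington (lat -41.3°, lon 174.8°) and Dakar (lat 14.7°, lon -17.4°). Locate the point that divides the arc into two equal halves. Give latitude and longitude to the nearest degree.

Convert each endpoint to a unit vector on the sphere (x = cos φ cos λ, y = cos φ sin λ, z = sin φ).
The central angle between the endpoints is δ = arccos(p₁·p₂) ≈ 2.642 rad (151.4°).
Interpolate at f = 1/2 with slerp weights a = sin((1−f)δ)/sin δ ≈ 2.022, b = sin(fδ)/sin δ ≈ 2.022.
p = a·p₁ + b·p₂ ≈ (0.354, -0.447, -0.822); φ = arcsin(p_z) ≈ -55.24°, λ = atan2(p_y, p_x) ≈ -51.67°.

≈ lat -55°, lon -52°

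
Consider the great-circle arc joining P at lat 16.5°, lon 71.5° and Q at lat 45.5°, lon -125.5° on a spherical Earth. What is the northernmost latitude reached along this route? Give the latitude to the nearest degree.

≈ 77°

The great circle lies in the plane with unit normal n̂ = (p₁ × p₂)/|p₁ × p₂|.
Here n̂_z ≈ +0.219; the vertex latitude is φ_max = arccos|n̂_z| ≈ 77.4°.
Check via Clairaut: cos φ_max = |cos φ₁| · sin C = cos(16.5°)·sin(13.2°) ≈ 0.219, again giving ≈ 77.4°.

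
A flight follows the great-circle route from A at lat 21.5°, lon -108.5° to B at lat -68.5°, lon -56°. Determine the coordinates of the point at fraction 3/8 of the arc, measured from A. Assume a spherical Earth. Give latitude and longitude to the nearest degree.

≈ lat -14°, lon -98°

Write both endpoints as unit vectors p₁, p₂ with components (cos φ cos λ, cos φ sin λ, sin φ).
The central angle between the endpoints is δ = arccos(p₁·p₂) ≈ 1.705 rad (97.7°).
Interpolate at f = 3/8 with slerp weights a = sin((1−f)δ)/sin δ ≈ 0.883, b = sin(fδ)/sin δ ≈ 0.602.
p = a·p₁ + b·p₂ ≈ (-0.137, -0.962, -0.237); φ = arcsin(p_z) ≈ -13.68°, λ = atan2(p_y, p_x) ≈ -98.12°.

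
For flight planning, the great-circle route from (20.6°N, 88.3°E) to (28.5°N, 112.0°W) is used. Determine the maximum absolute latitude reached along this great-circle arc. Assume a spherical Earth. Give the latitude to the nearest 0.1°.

The great circle lies in the plane with unit normal n̂ = (p₁ × p₂)/|p₁ × p₂|.
Here n̂_z ≈ +0.358; the vertex latitude is φ_max = arccos|n̂_z| ≈ 69.0°.
Check via Clairaut: cos φ_max = |cos φ₁| · sin C = cos(20.6°)·sin(22.5°) ≈ 0.358, again giving ≈ 69.0°.

≈ 69.0°N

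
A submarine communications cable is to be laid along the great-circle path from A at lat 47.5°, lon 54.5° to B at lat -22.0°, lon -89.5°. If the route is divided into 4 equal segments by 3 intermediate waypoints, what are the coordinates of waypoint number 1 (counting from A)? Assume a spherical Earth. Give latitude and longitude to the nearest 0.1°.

Convert each endpoint to a unit vector on the sphere (x = cos φ cos λ, y = cos φ sin λ, z = sin φ).
The central angle between the endpoints is δ = arccos(p₁·p₂) ≈ 2.470 rad (141.5°).
Interpolate at f = 1/4 with slerp weights a = sin((1−f)δ)/sin δ ≈ 1.544, b = sin(fδ)/sin δ ≈ 0.931.
p = a·p₁ + b·p₂ ≈ (0.613, -0.014, 0.790); φ = arcsin(p_z) ≈ 52.16°, λ = atan2(p_y, p_x) ≈ -1.28°.

≈ lat 52.2°, lon -1.3°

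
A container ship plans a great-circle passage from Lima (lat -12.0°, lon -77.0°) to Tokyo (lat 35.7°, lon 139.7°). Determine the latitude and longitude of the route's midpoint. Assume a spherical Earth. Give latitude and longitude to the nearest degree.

From cos δ = sin φ₁ sin φ₂ + cos φ₁ cos φ₂ cos Δλ, the central angle is δ ≈ 2.431 rad (139.3°).
Interpolate at f = 1/2 with slerp weights a = sin((1−f)δ)/sin δ ≈ 1.438, b = sin(fδ)/sin δ ≈ 1.438.
p = a·p₁ + b·p₂ ≈ (-0.574, -0.615, 0.540); φ = arcsin(p_z) ≈ 32.69°, λ = atan2(p_y, p_x) ≈ -133.03°.

≈ lat 33°, lon -133°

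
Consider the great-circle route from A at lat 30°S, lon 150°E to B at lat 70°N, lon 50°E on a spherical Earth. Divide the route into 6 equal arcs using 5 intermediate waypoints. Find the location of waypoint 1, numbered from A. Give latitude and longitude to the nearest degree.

Convert each endpoint to a unit vector on the sphere (x = cos φ cos λ, y = cos φ sin λ, z = sin φ).
The central angle between the endpoints is δ = arccos(p₁·p₂) ≈ 2.119 rad (121.4°).
Interpolate at f = 1/6 with slerp weights a = sin((1−f)δ)/sin δ ≈ 1.150, b = sin(fδ)/sin δ ≈ 0.405.
p = a·p₁ + b·p₂ ≈ (-0.773, 0.604, -0.194); φ = arcsin(p_z) ≈ -11.18°, λ = atan2(p_y, p_x) ≈ 142.00°.

≈ lat 11°S, lon 142°E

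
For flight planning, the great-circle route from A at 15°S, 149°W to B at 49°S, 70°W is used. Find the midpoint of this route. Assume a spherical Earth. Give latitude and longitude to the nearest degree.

The haversine formula gives a central angle δ ≈ 1.249 rad (71.6°) between the endpoints.
Interpolate at f = 1/2 with slerp weights a = sin((1−f)δ)/sin δ ≈ 0.616, b = sin(fδ)/sin δ ≈ 0.616.
p = a·p₁ + b·p₂ ≈ (-0.372, -0.687, -0.625); φ = arcsin(p_z) ≈ -38.66°, λ = atan2(p_y, p_x) ≈ -118.45°.

≈ 39°S, 118°W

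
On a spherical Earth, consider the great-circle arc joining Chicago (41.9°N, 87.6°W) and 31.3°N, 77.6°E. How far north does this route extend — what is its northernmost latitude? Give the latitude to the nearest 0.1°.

≈ 80.3°N

The great circle lies in the plane with unit normal n̂ = (p₁ × p₂)/|p₁ × p₂|.
Here n̂_z ≈ +0.169; the vertex latitude is φ_max = arccos|n̂_z| ≈ 80.3°.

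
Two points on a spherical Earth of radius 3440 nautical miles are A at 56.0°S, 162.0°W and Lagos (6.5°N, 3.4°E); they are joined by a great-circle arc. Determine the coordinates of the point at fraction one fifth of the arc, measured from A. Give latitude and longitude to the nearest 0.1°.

Write both endpoints as unit vectors p₁, p₂ with components (cos φ cos λ, cos φ sin λ, sin φ).
The central angle between the endpoints is δ = arccos(p₁·p₂) ≈ 2.254 rad (129.2°).
Interpolate at f = 1/5 with slerp weights a = sin((1−f)δ)/sin δ ≈ 1.255, b = sin(fδ)/sin δ ≈ 0.562.
p = a·p₁ + b·p₂ ≈ (-0.110, -0.184, -0.977); φ = arcsin(p_z) ≈ -77.63°, λ = atan2(p_y, p_x) ≈ -120.92°.

≈ 77.6°S, 120.9°W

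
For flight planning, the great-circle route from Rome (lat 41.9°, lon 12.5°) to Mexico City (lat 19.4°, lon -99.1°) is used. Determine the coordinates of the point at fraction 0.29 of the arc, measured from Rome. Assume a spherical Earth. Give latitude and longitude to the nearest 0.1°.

Write both endpoints as unit vectors p₁, p₂ with components (cos φ cos λ, cos φ sin λ, sin φ).
The central angle between the endpoints is δ = arccos(p₁·p₂) ≈ 1.607 rad (92.1°).
Interpolate at f = 0.29 with slerp weights a = sin((1−f)δ)/sin δ ≈ 0.910, b = sin(fδ)/sin δ ≈ 0.450.
p = a·p₁ + b·p₂ ≈ (0.594, -0.272, 0.757); φ = arcsin(p_z) ≈ 49.20°, λ = atan2(p_y, p_x) ≈ -24.63°.

≈ lat 49.2°, lon -24.6°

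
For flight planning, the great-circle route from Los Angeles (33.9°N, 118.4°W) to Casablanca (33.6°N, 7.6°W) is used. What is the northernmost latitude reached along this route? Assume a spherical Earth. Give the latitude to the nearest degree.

≈ 50°N

The great circle lies in the plane with unit normal n̂ = (p₁ × p₂)/|p₁ × p₂|.
Here n̂_z ≈ +0.648; the vertex latitude is φ_max = arccos|n̂_z| ≈ 49.6°.
Check via Clairaut: cos φ_max = |cos φ₁| · sin C = cos(33.9°)·sin(51.3°) ≈ 0.648, again giving ≈ 49.6°.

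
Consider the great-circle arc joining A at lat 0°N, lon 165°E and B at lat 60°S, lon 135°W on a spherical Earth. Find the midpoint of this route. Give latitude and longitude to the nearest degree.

≈ lat 33°S, lon 176°W

From cos δ = sin φ₁ sin φ₂ + cos φ₁ cos φ₂ cos Δλ, the central angle is δ ≈ 1.318 rad (75.5°).
Interpolate at f = 1/2 with slerp weights a = sin((1−f)δ)/sin δ ≈ 0.632, b = sin(fδ)/sin δ ≈ 0.632.
p = a·p₁ + b·p₂ ≈ (-0.835, -0.060, -0.548); φ = arcsin(p_z) ≈ -33.21°, λ = atan2(p_y, p_x) ≈ -175.89°.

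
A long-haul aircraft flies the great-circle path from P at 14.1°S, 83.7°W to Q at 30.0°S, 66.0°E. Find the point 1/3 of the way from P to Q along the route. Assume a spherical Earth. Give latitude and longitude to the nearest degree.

≈ 47°S, 51°W

Write both endpoints as unit vectors p₁, p₂ with components (cos φ cos λ, cos φ sin λ, sin φ).
The central angle between the endpoints is δ = arccos(p₁·p₂) ≈ 2.219 rad (127.1°).
Interpolate at f = 1/3 with slerp weights a = sin((1−f)δ)/sin δ ≈ 1.249, b = sin(fδ)/sin δ ≈ 0.845.
p = a·p₁ + b·p₂ ≈ (0.431, -0.535, -0.727); φ = arcsin(p_z) ≈ -46.62°, λ = atan2(p_y, p_x) ≈ -51.18°.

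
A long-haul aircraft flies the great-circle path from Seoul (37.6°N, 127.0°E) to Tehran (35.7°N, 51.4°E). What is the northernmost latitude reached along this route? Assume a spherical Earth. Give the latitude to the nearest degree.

≈ 43°N

The great circle lies in the plane with unit normal n̂ = (p₁ × p₂)/|p₁ × p₂|.
Here n̂_z ≈ -0.728; the vertex latitude is φ_max = arccos|n̂_z| ≈ 43.3°.
Check via Clairaut: cos φ_max = |cos φ₁| · sin C = cos(37.6°)·sin(66.7°) ≈ 0.728, again giving ≈ 43.3°.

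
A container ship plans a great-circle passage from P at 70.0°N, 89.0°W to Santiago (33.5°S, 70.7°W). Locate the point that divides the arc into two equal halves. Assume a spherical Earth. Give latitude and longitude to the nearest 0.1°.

Convert each endpoint to a unit vector on the sphere (x = cos φ cos λ, y = cos φ sin λ, z = sin φ).
The central angle between the endpoints is δ = arccos(p₁·p₂) ≈ 1.821 rad (104.4°).
Interpolate at f = 1/2 with slerp weights a = sin((1−f)δ)/sin δ ≈ 0.815, b = sin(fδ)/sin δ ≈ 0.815.
p = a·p₁ + b·p₂ ≈ (0.230, -0.921, 0.316); φ = arcsin(p_z) ≈ 18.43°, λ = atan2(p_y, p_x) ≈ -76.00°.

≈ 18.4°N, 76.0°W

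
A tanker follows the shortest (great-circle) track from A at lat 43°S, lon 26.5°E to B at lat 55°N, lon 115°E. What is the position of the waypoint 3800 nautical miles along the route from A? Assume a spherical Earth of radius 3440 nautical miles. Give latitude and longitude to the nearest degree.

The haversine formula gives a central angle δ ≈ 2.150 rad (123.2°) between the endpoints. The total great-circle distance is δ·R ≈ 2.150 × 3440 ≈ 7397 nmi, so the target fraction is f = 3800/7397 ≈ 0.514.
Interpolate at f ≈ 0.514 with slerp weights a = sin((1−f)δ)/sin δ ≈ 1.034, b = sin(fδ)/sin δ ≈ 1.068.
p = a·p₁ + b·p₂ ≈ (0.418, 0.892, 0.169); φ = arcsin(p_z) ≈ 9.75°, λ = atan2(p_y, p_x) ≈ 64.90°.

≈ lat 10°N, lon 65°E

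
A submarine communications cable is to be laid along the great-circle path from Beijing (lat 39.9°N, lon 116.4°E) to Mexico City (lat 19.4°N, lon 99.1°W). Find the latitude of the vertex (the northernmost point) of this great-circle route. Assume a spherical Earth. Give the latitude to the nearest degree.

The great circle lies in the plane with unit normal n̂ = (p₁ × p₂)/|p₁ × p₂|.
Here n̂_z ≈ +0.453; the vertex latitude is φ_max = arccos|n̂_z| ≈ 63.0°.
Check via Clairaut: cos φ_max = |cos φ₁| · sin C = cos(39.9°)·sin(36.2°) ≈ 0.453, again giving ≈ 63.0°.

≈ 63°N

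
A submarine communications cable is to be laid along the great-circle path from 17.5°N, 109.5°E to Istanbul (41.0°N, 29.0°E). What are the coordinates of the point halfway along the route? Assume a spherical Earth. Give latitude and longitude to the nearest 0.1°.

≈ 36.1°N, 74.9°E

Convert each endpoint to a unit vector on the sphere (x = cos φ cos λ, y = cos φ sin λ, z = sin φ).
The central angle between the endpoints is δ = arccos(p₁·p₂) ≈ 1.249 rad (71.6°).
Interpolate at f = 1/2 with slerp weights a = sin((1−f)δ)/sin δ ≈ 0.616, b = sin(fδ)/sin δ ≈ 0.616.
p = a·p₁ + b·p₂ ≈ (0.211, 0.780, 0.590); φ = arcsin(p_z) ≈ 36.14°, λ = atan2(p_y, p_x) ≈ 74.88°.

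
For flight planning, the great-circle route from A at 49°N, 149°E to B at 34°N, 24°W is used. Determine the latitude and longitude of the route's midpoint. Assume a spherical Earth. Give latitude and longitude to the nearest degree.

From cos δ = sin φ₁ sin φ₂ + cos φ₁ cos φ₂ cos Δλ, the central angle is δ ≈ 1.689 rad (96.8°).
Interpolate at f = 1/2 with slerp weights a = sin((1−f)δ)/sin δ ≈ 0.753, b = sin(fδ)/sin δ ≈ 0.753.
p = a·p₁ + b·p₂ ≈ (0.147, 0.001, 0.989); φ = arcsin(p_z) ≈ 81.56°, λ = atan2(p_y, p_x) ≈ 0.20°.

≈ 82°N, 0°E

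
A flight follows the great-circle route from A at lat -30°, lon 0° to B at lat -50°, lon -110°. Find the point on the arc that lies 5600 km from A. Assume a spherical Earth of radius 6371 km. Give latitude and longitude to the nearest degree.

Write both endpoints as unit vectors p₁, p₂ with components (cos φ cos λ, cos φ sin λ, sin φ).
The central angle between the endpoints is δ = arccos(p₁·p₂) ≈ 1.377 rad (78.9°). The total great-circle distance is δ·R ≈ 1.377 × 6371 ≈ 8773 km, so the target fraction is f = 5600/8773 ≈ 0.638.
Interpolate at f ≈ 0.638 with slerp weights a = sin((1−f)δ)/sin δ ≈ 0.487, b = sin(fδ)/sin δ ≈ 0.785.
p = a·p₁ + b·p₂ ≈ (0.249, -0.474, -0.845); φ = arcsin(p_z) ≈ -57.63°, λ = atan2(p_y, p_x) ≈ -62.29°.

≈ lat -58°, lon -62°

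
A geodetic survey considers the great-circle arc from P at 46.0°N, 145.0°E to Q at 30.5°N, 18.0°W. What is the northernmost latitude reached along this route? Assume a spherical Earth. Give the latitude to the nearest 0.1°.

≈ 79.7°N

The great circle lies in the plane with unit normal n̂ = (p₁ × p₂)/|p₁ × p₂|.
Here n̂_z ≈ -0.179; the vertex latitude is φ_max = arccos|n̂_z| ≈ 79.7°.
Check via Clairaut: cos φ_max = |cos φ₁| · sin C = cos(46.0°)·sin(14.9°) ≈ 0.179, again giving ≈ 79.7°.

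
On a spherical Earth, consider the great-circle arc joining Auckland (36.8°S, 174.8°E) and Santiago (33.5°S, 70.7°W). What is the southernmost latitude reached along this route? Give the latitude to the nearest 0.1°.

The great circle lies in the plane with unit normal n̂ = (p₁ × p₂)/|p₁ × p₂|.
Here n̂_z ≈ +0.608; the vertex latitude is φ_max = arccos|n̂_z| ≈ 52.5°.
Check via Clairaut: cos φ_max = |cos φ₁| · sin C = cos(36.8°)·sin(130.5°) ≈ 0.608, again giving ≈ 52.5°.

≈ 52.5°S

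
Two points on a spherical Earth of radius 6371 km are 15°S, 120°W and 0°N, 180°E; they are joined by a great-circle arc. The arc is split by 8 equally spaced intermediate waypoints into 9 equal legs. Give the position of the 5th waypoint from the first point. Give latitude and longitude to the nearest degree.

From cos δ = sin φ₁ sin φ₂ + cos φ₁ cos φ₂ cos Δλ, the central angle is δ ≈ 1.067 rad (61.1°).
Interpolate at f = 5/9 with slerp weights a = sin((1−f)δ)/sin δ ≈ 0.521, b = sin(fδ)/sin δ ≈ 0.638.
p = a·p₁ + b·p₂ ≈ (-0.890, -0.436, -0.135); φ = arcsin(p_z) ≈ -7.76°, λ = atan2(p_y, p_x) ≈ -153.88°.

≈ 8°S, 154°W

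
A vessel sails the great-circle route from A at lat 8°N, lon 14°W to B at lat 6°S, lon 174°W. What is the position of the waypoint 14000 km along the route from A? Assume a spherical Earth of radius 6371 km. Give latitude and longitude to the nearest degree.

≈ lat 1°S, lon 140°W

The haversine formula gives a central angle δ ≈ 2.793 rad (160.1°) between the endpoints. The total great-circle distance is δ·R ≈ 2.793 × 6371 ≈ 17797 km, so the target fraction is f = 14000/17797 ≈ 0.787.
Interpolate at f ≈ 0.787 with slerp weights a = sin((1−f)δ)/sin δ ≈ 1.645, b = sin(fδ)/sin δ ≈ 2.374.
p = a·p₁ + b·p₂ ≈ (-0.767, -0.641, -0.019); φ = arcsin(p_z) ≈ -1.10°, λ = atan2(p_y, p_x) ≈ -140.13°.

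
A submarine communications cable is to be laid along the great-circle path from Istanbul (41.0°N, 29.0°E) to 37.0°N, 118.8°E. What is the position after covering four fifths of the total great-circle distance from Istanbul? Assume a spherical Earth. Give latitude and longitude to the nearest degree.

≈ 44°N, 104°E

Write both endpoints as unit vectors p₁, p₂ with components (cos φ cos λ, cos φ sin λ, sin φ).
The central angle between the endpoints is δ = arccos(p₁·p₂) ≈ 1.163 rad (66.6°).
Interpolate at f = 4/5 with slerp weights a = sin((1−f)δ)/sin δ ≈ 0.251, b = sin(fδ)/sin δ ≈ 0.873.
p = a·p₁ + b·p₂ ≈ (-0.170, 0.703, 0.690); φ = arcsin(p_z) ≈ 43.66°, λ = atan2(p_y, p_x) ≈ 103.62°.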